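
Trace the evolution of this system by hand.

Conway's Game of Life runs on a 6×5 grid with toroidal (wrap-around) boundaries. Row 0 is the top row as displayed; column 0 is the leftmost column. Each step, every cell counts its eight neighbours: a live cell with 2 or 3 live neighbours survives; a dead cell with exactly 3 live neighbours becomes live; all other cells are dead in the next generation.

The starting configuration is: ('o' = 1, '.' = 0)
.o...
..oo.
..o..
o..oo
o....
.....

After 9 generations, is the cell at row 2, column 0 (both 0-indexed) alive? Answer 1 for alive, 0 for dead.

k=0  .o...
..oo.
..o..
o..oo
o....
.....
k=1  ..o..
.ooo.
.oo..
oo.oo
o....
.....
k=2  .ooo.
...o.
.....
...oo
oo...
.....
k=3  ..oo.
...o.
...oo
o...o
o...o
o....
k=4  ..ooo
.....
o..o.
.....
.o...
oo.o.
k=5  ooooo
..o..
.....
.....
ooo..
oo.o.
k=6  .....
o.o.o
.....
.o...
o.o.o
.....
k=7  .....
.....
oo...
oo...
oo...
.....
k=8  .....
.....
oo...
..o.o
oo...
.....
k=9  .....
.....
oo...
..o.o
oo...
.....

1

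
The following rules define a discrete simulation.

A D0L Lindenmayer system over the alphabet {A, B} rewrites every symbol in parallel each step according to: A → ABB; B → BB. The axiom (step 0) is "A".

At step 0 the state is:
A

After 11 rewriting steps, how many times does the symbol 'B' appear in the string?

0) A
1) ABB
2) ABBBBBB
3) ABBBBBBBBBBBBBB
4) ABBBBBBBBBBBBBBBBBBBBBBBBBBBBBB
5) ABBBBBBBBBBBBBBBBBBBBBBBBBBBBBBBBBBBBBBBBBBBBBBBBBBBBBBBBBBBBBB
6) ABBBBBBBBBBBBBBBBBBBBBBBBBBBBBBBBBBBBBBBBBBBBBBBBBBBBBBBBB…BBBBBBBBBBBBBBBBBBBBBBBBBBBBBBBBBBBBBBBBBBBBBBBBBBBBBBBBBB  (len 127)
7) ABBBBBBBBBBBBBBBBBBBBBBBBBBBBBBBBBBBBBBBBBBBBBBBBBBBBBBBBB…BBBBBBBBBBBBBBBBBBBBBBBBBBBBBBBBBBBBBBBBBBBBBBBBBBBBBBBBBB  (len 255)
8) ABBBBBBBBBBBBBBBBBBBBBBBBBBBBBBBBBBBBBBBBBBBBBBBBBBBBBBBBB…BBBBBBBBBBBBBBBBBBBBBBBBBBBBBBBBBBBBBBBBBBBBBBBBBBBBBBBBBB  (len 511)
9) ABBBBBBBBBBBBBBBBBBBBBBBBBBBBBBBBBBBBBBBBBBBBBBBBBBBBBBBBB…BBBBBBBBBBBBBBBBBBBBBBBBBBBBBBBBBBBBBBBBBBBBBBBBBBBBBBBBBB  (len 1023)
10) ABBBBBBBBBBBBBBBBBBBBBBBBBBBBBBBBBBBBBBBBBBBBBBBBBBBBBBBBB…BBBBBBBBBBBBBBBBBBBBBBBBBBBBBBBBBBBBBBBBBBBBBBBBBBBBBBBBBB  (len 2047)
11) ABBBBBBBBBBBBBBBBBBBBBBBBBBBBBBBBBBBBBBBBBBBBBBBBBBBBBBBBB…BBBBBBBBBBBBBBBBBBBBBBBBBBBBBBBBBBBBBBBBBBBBBBBBBBBBBBBBBB  (len 4095)

4094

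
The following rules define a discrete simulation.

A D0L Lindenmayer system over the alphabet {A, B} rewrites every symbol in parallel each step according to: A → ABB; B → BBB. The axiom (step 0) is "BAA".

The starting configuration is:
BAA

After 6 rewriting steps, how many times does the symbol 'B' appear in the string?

2185

step 0: BAA
step 1: BBBABBABB
step 2: BBBBBBBBBABBBBBBBBABBBBBBBB
step 3: BBBBBBBBBBBBBBBBBBBBBBBBBBBABBBBBBBBBBBBBBBBBBBBBBBBBBABBBBBBBBBBBBBBBBBBBBBBBBBB
step 4: BBBBBBBBBBBBBBBBBBBBBBBBBBBBBBBBBBBBBBBBBBBBBBBBBBBBBBBBBB…BBBBBBBBBBBBBBBBBBBBBBBBBBBBBBBBBBBBBBBBBBBBBBBBBBBBBBBBBB  (len 243)
step 5: BBBBBBBBBBBBBBBBBBBBBBBBBBBBBBBBBBBBBBBBBBBBBBBBBBBBBBBBBB…BBBBBBBBBBBBBBBBBBBBBBBBBBBBBBBBBBBBBBBBBBBBBBBBBBBBBBBBBB  (len 729)
step 6: BBBBBBBBBBBBBBBBBBBBBBBBBBBBBBBBBBBBBBBBBBBBBBBBBBBBBBBBBB…BBBBBBBBBBBBBBBBBBBBBBBBBBBBBBBBBBBBBBBBBBBBBBBBBBBBBBBBBB  (len 2187)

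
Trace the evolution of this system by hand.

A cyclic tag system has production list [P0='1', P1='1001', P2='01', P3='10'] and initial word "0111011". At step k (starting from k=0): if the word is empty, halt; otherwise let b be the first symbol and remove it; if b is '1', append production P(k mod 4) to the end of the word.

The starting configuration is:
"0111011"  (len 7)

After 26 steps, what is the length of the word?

18

step 0: "0111011"  (len 7)
step 1: "111011"  (len 6)
step 2: "110111001"  (len 9)
step 3: "1011100101"  (len 10)
step 4: "01110010110"  (len 11)
step 5: "1110010110"  (len 10)
step 6: "1100101101001"  (len 13)
step 7: "10010110100101"  (len 14)
step 8: "001011010010110"  (len 15)
step 9: "01011010010110"  (len 14)
step 10: "1011010010110"  (len 13)
step 11: "01101001011001"  (len 14)
step 12: "1101001011001"  (len 13)
step 13: "1010010110011"  (len 13)
step 14: "0100101100111001"  (len 16)
step 15: "100101100111001"  (len 15)
step 16: "0010110011100110"  (len 16)
step 17: "010110011100110"  (len 15)
step 18: "10110011100110"  (len 14)
step 19: "011001110011001"  (len 15)
step 20: "11001110011001"  (len 14)
step 21: "10011100110011"  (len 14)
step 22: "00111001100111001"  (len 17)
step 23: "0111001100111001"  (len 16)
step 24: "111001100111001"  (len 15)
step 25: "110011001110011"  (len 15)
step 26: "100110011100111001"  (len 18)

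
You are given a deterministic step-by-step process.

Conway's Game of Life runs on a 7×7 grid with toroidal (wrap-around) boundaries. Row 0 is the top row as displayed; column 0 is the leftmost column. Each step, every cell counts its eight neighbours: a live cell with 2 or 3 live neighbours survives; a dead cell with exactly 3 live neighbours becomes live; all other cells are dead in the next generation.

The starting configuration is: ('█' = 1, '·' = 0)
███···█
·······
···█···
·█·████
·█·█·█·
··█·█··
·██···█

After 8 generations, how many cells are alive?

11

k=0  ███···█
·······
···█···
·█·████
·█·█·█·
··█·█··
·██···█
k=1  ··█···█
███····
··██·█·
█··█·██
██····█
█···██·
·····██
k=2  ··█··██
█·····█
···█·█·
···█·█·
·█·····
·█··█··
█···█··
k=3  ·█···█·
█···█··
·····█·
··█····
··█·█··
██·····
██·██·█
k=4  ·███·█·
····███
·······
···█···
··██···
····███
····███
k=5  █·██···
··█████
····██·
··██···
··██·█·
······█
█·█····
k=6  █····█·
·██···█
······█
··█··█·
··███··
·███··█
█·██··█
k=7  ···█·█·
·█···██
███··██
··█·██·
····██·
·····██
···███·
k=8  ··██···
·█·····
··██···
█·█····
···█···
···█··█
···█···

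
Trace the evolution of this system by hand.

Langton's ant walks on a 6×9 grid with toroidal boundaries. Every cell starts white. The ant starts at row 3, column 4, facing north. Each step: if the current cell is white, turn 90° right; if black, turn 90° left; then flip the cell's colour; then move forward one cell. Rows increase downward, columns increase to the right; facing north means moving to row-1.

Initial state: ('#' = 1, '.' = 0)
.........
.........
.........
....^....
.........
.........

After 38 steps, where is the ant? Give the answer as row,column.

0,3

[0] .........
.........
.........
....^....
.........
.........
[1] .........
.........
.........
....#>...
.........
.........
[2] .........
.........
.........
....##...
.....v...
.........
[3] .........
.........
.........
....##...
....<#...
.........
[4] .........
.........
.........
....^#...
....##...
.........
[5] .........
.........
.........
...<.#...
....##...
.........
[6] .........
.........
...^.....
...#.#...
....##...
.........
[7] .........
.........
...#>....
...#.#...
....##...
.........
[8] .........
.........
...##....
...#v#...
....##...
.........
[9] .........
.........
...##....
...<##...
....##...
.........
[10] .........
.........
...##....
....##...
...v##...
.........
[11] .........
.........
...##....
....##...
..<###...
.........
[12] .........
.........
...##....
..^.##...
..####...
.........
[13] .........
.........
...##....
..#>##...
..####...
.........
[14] .........
.........
...##....
..####...
..#v##...
.........
[15] .........
.........
...##....
..####...
..#.>#...
.........
[16] .........
.........
...##....
..##^#...
..#..#...
.........
[17] .........
.........
...##....
..#<.#...
..#..#...
.........
[18] .........
.........
...##....
..#..#...
..#v.#...
.........
[19] .........
.........
...##....
..#..#...
..<#.#...
.........
[20] .........
.........
...##....
..#..#...
...#.#...
..v......
[21] .........
.........
...##....
..#..#...
...#.#...
.<#......
[22] .........
.........
...##....
..#..#...
.^.#.#...
.##......
[23] .........
.........
...##....
..#..#...
.#>#.#...
.##......
[24] .........
.........
...##....
..#..#...
.###.#...
.#v......
[25] .........
.........
...##....
..#..#...
.###.#...
.#.>.....
[26] ...v.....
.........
...##....
..#..#...
.###.#...
.#.#.....
[27] ..<#.....
.........
...##....
..#..#...
.###.#...
.#.#.....
[28] ..##.....
.........
...##....
..#..#...
.###.#...
.#^#.....
[29] ..##.....
.........
...##....
..#..#...
.###.#...
.##>.....
[30] ..##.....
.........
...##....
..#..#...
.##^.#...
.##......
[31] ..##.....
.........
...##....
..#..#...
.#<..#...
.##......
[32] ..##.....
.........
...##....
..#..#...
.#...#...
.#v......
[33] ..##.....
.........
...##....
..#..#...
.#...#...
.#.>.....
[34] ..#v.....
.........
...##....
..#..#...
.#...#...
.#.#.....
[35] ..#.>....
.........
...##....
..#..#...
.#...#...
.#.#.....
[36] ..#.#....
....v....
...##....
..#..#...
.#...#...
.#.#.....
[37] ..#.#....
...<#....
...##....
..#..#...
.#...#...
.#.#.....
[38] ..#^#....
...##....
...##....
..#..#...
.#...#...
.#.#.....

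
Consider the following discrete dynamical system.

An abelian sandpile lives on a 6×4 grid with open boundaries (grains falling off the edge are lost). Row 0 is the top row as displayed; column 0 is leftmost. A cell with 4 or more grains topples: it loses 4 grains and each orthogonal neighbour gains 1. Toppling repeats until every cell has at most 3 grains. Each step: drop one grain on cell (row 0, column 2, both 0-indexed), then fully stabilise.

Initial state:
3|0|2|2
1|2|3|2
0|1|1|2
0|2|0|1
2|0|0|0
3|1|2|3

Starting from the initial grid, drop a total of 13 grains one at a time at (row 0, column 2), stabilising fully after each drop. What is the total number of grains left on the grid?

36

step 0: 3|0|2|2
1|2|3|2
0|1|1|2
0|2|0|1
2|0|0|0
3|1|2|3
step 1: 3|0|3|2
1|2|3|2
0|1|1|2
0|2|0|1
2|0|0|0
3|1|2|3
step 2: 3|1|1|3
1|3|0|3
0|1|2|2
0|2|0|1
2|0|0|0
3|1|2|3
step 3: 3|1|2|3
1|3|0|3
0|1|2|2
0|2|0|1
2|0|0|0
3|1|2|3
step 4: 3|1|3|3
1|3|0|3
0|1|2|2
0|2|0|1
2|0|0|0
3|1|2|3
step 5: 3|2|1|1
1|3|2|0
0|1|2|3
0|2|0|1
2|0|0|0
3|1|2|3
step 6: 3|2|2|1
1|3|2|0
0|1|2|3
0|2|0|1
2|0|0|0
3|1|2|3
step 7: 3|2|3|1
1|3|2|0
0|1|2|3
0|2|0|1
2|0|0|0
3|1|2|3
step 8: 3|3|0|2
1|3|3|0
0|1|2|3
0|2|0|1
2|0|0|0
3|1|2|3
step 9: 3|3|1|2
1|3|3|0
0|1|2|3
0|2|0|1
2|0|0|0
3|1|2|3
step 10: 3|3|2|2
1|3|3|0
0|1|2|3
0|2|0|1
2|0|0|0
3|1|2|3
step 11: 3|3|3|2
1|3|3|0
0|1|2|3
0|2|0|1
2|0|0|0
3|1|2|3
step 12: 0|2|2|3
3|1|1|1
0|2|3|3
0|2|0|1
2|0|0|0
3|1|2|3
step 13: 0|2|3|3
3|1|1|1
0|2|3|3
0|2|0|1
2|0|0|0
3|1|2|3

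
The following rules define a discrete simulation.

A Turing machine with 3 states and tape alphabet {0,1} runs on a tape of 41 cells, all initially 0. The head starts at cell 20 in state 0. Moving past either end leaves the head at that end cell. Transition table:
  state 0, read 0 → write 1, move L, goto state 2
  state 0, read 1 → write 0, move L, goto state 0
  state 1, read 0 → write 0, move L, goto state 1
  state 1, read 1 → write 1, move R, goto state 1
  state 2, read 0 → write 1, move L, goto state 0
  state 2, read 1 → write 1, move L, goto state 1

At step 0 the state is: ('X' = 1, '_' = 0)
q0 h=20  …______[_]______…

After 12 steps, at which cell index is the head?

8

gen 0: q0 h=20  …______[_]______…
gen 1: q2 h=19  …______[_]X_____…
gen 2: q0 h=18  …______[_]XX____…
gen 3: q2 h=17  …______[_]XXX___…
gen 4: q0 h=16  …______[_]XXXX__…
gen 5: q2 h=15  …______[_]XXXXX_…
gen 6: q0 h=14  …______[_]XXXXXX…
gen 7: q2 h=13  …______[_]XXXXXX…
gen 8: q0 h=12  …______[_]XXXXXX…
gen 9: q2 h=11  …______[_]XXXXXX…
gen 10: q0 h=10  …______[_]XXXXXX…
gen 11: q2 h= 9  …______[_]XXXXXX…
gen 12: q0 h= 8  …______[_]XXXXXX…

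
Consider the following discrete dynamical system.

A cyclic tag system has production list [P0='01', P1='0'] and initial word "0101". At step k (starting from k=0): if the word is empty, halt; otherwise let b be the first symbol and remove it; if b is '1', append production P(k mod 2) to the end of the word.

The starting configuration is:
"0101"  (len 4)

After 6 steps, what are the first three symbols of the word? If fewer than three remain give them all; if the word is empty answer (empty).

0) "0101"  (len 4)
1) "101"  (len 3)
2) "010"  (len 3)
3) "10"  (len 2)
4) "00"  (len 2)
5) "0"  (len 1)
6) (halted — word empty)

(empty)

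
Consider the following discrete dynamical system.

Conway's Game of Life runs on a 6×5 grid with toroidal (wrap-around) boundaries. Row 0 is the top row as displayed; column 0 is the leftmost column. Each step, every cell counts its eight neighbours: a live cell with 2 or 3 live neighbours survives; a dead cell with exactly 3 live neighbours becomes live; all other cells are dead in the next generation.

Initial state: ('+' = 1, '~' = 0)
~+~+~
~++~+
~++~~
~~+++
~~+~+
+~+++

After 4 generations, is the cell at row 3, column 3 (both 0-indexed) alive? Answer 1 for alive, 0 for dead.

[0] ~+~+~
~++~+
~++~~
~~+++
~~+~+
+~+++
[1] ~~~~~
~~~~~
~~~~+
+~~~+
~~~~~
+~~~~
[2] ~~~~~
~~~~~
+~~~+
+~~~+
+~~~+
~~~~~
[3] ~~~~~
~~~~~
+~~~+
~+~+~
+~~~+
~~~~~
[4] ~~~~~
~~~~~
+~~~+
~+~+~
+~~~+
~~~~~

1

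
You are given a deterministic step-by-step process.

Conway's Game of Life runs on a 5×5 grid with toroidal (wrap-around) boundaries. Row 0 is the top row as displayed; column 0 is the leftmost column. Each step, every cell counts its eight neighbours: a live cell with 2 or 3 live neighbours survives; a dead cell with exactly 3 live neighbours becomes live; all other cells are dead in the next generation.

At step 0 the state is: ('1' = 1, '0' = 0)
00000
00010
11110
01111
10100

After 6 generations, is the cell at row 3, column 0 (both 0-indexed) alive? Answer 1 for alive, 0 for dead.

step 0: 00000
00010
11110
01111
10100
step 1: 00000
01011
10000
00000
10101
step 2: 01100
10001
10001
11001
00000
step 3: 11000
00011
00010
01001
00100
step 4: 11111
10111
10110
00110
00100
step 5: 00000
00000
10000
00001
10000
step 6: 00000
00000
00000
10001
00000

1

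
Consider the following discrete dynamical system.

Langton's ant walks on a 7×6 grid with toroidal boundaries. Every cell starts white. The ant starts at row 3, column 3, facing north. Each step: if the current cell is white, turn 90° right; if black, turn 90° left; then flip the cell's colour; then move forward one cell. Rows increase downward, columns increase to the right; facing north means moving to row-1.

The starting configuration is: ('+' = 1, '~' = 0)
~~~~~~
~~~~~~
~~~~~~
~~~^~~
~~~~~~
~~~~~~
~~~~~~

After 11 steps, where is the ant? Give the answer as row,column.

0) ~~~~~~
~~~~~~
~~~~~~
~~~^~~
~~~~~~
~~~~~~
~~~~~~
1) ~~~~~~
~~~~~~
~~~~~~
~~~+>~
~~~~~~
~~~~~~
~~~~~~
2) ~~~~~~
~~~~~~
~~~~~~
~~~++~
~~~~v~
~~~~~~
~~~~~~
3) ~~~~~~
~~~~~~
~~~~~~
~~~++~
~~~<+~
~~~~~~
~~~~~~
4) ~~~~~~
~~~~~~
~~~~~~
~~~^+~
~~~++~
~~~~~~
~~~~~~
5) ~~~~~~
~~~~~~
~~~~~~
~~<~+~
~~~++~
~~~~~~
~~~~~~
6) ~~~~~~
~~~~~~
~~^~~~
~~+~+~
~~~++~
~~~~~~
~~~~~~
7) ~~~~~~
~~~~~~
~~+>~~
~~+~+~
~~~++~
~~~~~~
~~~~~~
8) ~~~~~~
~~~~~~
~~++~~
~~+v+~
~~~++~
~~~~~~
~~~~~~
9) ~~~~~~
~~~~~~
~~++~~
~~<++~
~~~++~
~~~~~~
~~~~~~
10) ~~~~~~
~~~~~~
~~++~~
~~~++~
~~v++~
~~~~~~
~~~~~~
11) ~~~~~~
~~~~~~
~~++~~
~~~++~
~<+++~
~~~~~~
~~~~~~

4,1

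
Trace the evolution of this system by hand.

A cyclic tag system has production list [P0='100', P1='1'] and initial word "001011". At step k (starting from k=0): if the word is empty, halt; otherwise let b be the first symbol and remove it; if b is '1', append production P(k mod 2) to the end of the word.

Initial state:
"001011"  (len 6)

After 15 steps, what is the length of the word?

6

0) "001011"  (len 6)
1) "01011"  (len 5)
2) "1011"  (len 4)
3) "011100"  (len 6)
4) "11100"  (len 5)
5) "1100100"  (len 7)
6) "1001001"  (len 7)
7) "001001100"  (len 9)
8) "01001100"  (len 8)
9) "1001100"  (len 7)
10) "0011001"  (len 7)
11) "011001"  (len 6)
12) "11001"  (len 5)
13) "1001100"  (len 7)
14) "0011001"  (len 7)
15) "011001"  (len 6)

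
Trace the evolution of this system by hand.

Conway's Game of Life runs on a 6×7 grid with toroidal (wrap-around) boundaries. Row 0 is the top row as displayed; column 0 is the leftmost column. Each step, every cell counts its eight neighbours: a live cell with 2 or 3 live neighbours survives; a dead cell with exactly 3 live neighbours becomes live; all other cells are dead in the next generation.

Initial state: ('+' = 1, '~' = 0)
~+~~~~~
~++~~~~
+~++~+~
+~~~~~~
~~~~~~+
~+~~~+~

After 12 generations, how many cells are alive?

k=0  ~+~~~~~
~++~~~~
+~++~+~
+~~~~~~
~~~~~~+
~+~~~+~
k=1  ++~~~~~
+~~+~~~
+~++~~+
++~~~~~
+~~~~~+
+~~~~~~
k=2  ++~~~~+
~~~+~~~
~~++~~+
~~+~~~~
~~~~~~+
~~~~~~~
k=3  +~~~~~~
~+~+~~+
~~++~~~
~~++~~~
~~~~~~~
~~~~~~+
k=4  +~~~~~+
++~+~~~
~+~~+~~
~~++~~~
~~~~~~~
~~~~~~~
k=5  ++~~~~+
~++~~~+
++~~+~~
~~++~~~
~~~~~~~
~~~~~~~
k=6  ~++~~~+
~~+~~++
+~~~~~~
~+++~~~
~~~~~~~
+~~~~~~
k=7  ~++~~++
~~+~~++
+~~+~~+
~++~~~~
~++~~~~
++~~~~~
k=8  ~~+~~+~
~~+++~~
+~~+~++
~~~+~~~
~~~~~~~
~~~~~~+
k=9  ~~+~++~
~++~~~~
~~~~~++
~~~~+~+
~~~~~~~
~~~~~~~
k=10  ~+++~~~
~++++~+
+~~~~++
~~~~~~+
~~~~~~~
~~~~~~~
k=11  ++~~+~~
~~~~+~+
~++++~~
+~~~~++
~~~~~~~
~~+~~~~
k=12  ++~+~+~
~~~~+~~
~++++~~
+++++++
~~~~~~+
~+~~~~~

18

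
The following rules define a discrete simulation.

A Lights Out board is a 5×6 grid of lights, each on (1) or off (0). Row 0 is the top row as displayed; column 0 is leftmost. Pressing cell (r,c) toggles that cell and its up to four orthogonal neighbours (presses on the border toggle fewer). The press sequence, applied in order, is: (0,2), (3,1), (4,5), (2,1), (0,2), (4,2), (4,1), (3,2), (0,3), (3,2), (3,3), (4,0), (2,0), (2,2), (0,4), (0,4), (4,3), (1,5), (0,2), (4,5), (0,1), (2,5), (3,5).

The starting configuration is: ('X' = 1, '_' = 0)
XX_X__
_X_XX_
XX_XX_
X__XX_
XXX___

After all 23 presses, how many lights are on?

step 0: XX_X__
_X_XX_
XX_XX_
X__XX_
XXX___
step 1: X_X___
_XXXX_
XX_XX_
X__XX_
XXX___
step 2: X_X___
_XXXX_
X__XX_
_XXXX_
X_X___
step 3: X_X___
_XXXX_
X__XX_
_XXXXX
X_X_XX
step 4: X_X___
__XXX_
_XXXX_
__XXXX
X_X_XX
step 5: XX_X__
___XX_
_XXXX_
__XXXX
X_X_XX
step 6: XX_X__
___XX_
_XXXX_
___XXX
XX_XXX
step 7: XX_X__
___XX_
_XXXX_
_X_XXX
__XXXX
step 8: XX_X__
___XX_
_X_XX_
__X_XX
___XXX
step 9: XXX_X_
____X_
_X_XX_
__X_XX
___XXX
step 10: XXX_X_
____X_
_XXXX_
_X_XXX
__XXXX
step 11: XXX_X_
____X_
_XX_X_
_XX__X
__X_XX
step 12: XXX_X_
____X_
_XX_X_
XXX__X
XXX_XX
step 13: XXX_X_
X___X_
X_X_X_
_XX__X
XXX_XX
step 14: XXX_X_
X_X_X_
XX_XX_
_X___X
XXX_XX
step 15: XXXX_X
X_X___
XX_XX_
_X___X
XXX_XX
step 16: XXX_X_
X_X_X_
XX_XX_
_X___X
XXX_XX
step 17: XXX_X_
X_X_X_
XX_XX_
_X_X_X
XX_X_X
step 18: XXX_XX
X_X__X
XX_XXX
_X_X_X
XX_X_X
step 19: X__XXX
X____X
XX_XXX
_X_X_X
XX_X_X
step 20: X__XXX
X____X
XX_XXX
_X_X__
XX_XX_
step 21: _XXXXX
XX___X
XX_XXX
_X_X__
XX_XX_
step 22: _XXXXX
XX____
XX_X__
_X_X_X
XX_XX_
step 23: _XXXXX
XX____
XX_X_X
_X_XX_
XX_XXX

19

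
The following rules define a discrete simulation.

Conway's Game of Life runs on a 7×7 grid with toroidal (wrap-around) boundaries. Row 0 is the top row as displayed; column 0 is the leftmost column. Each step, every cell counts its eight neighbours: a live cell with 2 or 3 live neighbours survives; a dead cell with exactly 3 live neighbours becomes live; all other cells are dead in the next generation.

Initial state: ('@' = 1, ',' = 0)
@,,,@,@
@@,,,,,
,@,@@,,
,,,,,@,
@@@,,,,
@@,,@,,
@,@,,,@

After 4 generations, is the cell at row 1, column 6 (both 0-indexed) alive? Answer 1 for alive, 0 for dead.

k=0  @,,,@,@
@@,,,,,
,@,@@,,
,,,,,@,
@@@,,,,
@@,,@,,
@,@,,,@
k=1  ,,,,,@,
,@@@@@@
@@@,@,,
@,,@@,,
@,@,,,@
,,,@,,,
,,,@,,,
k=2  ,,,,,@@
,,,,,,@
,,,,,,,
,,,,@@,
@@@,@,@
,,@@,,,
,,,,@,,
k=3  ,,,,,@@
,,,,,@@
,,,,,@,
@@,@@@@
@@@,@,@
@,@,@@,
,,,@@@,
k=4  ,,,,,,,
,,,,@,,
,,,,,,,
,,,@,,,
,,,,,,,
@,@,,,,
,,,@,,,

0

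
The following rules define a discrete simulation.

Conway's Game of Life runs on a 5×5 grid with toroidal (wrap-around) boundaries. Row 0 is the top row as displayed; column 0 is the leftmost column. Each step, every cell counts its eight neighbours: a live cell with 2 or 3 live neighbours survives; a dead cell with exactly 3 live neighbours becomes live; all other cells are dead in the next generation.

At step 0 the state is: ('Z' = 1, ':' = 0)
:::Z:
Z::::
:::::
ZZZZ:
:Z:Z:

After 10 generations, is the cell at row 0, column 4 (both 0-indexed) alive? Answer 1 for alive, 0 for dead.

step 0: :::Z:
Z::::
:::::
ZZZZ:
:Z:Z:
step 1: ::Z:Z
:::::
Z:Z:Z
ZZ:ZZ
ZZ:Z:
step 2: ZZZZZ
ZZ::Z
::Z::
:::::
:::::
step 3: ::ZZ:
:::::
ZZ:::
:::::
ZZZZZ
step 4: Z::::
:ZZ::
:::::
:::Z:
ZZ::Z
step 5: ::Z:Z
:Z:::
::Z::
Z:::Z
ZZ::Z
step 6: ::ZZZ
:ZZZ:
ZZ:::
:::ZZ
:Z:::
step 7: Z:::Z
:::::
ZZ:::
:ZZ:Z
Z::::
step 8: Z:::Z
:Z::Z
ZZZ::
::Z:Z
:::Z:
step 9: Z::ZZ
::ZZZ
::Z:Z
Z:Z:Z
Z::Z:
step 10: ZZ:::
:ZZ::
::Z::
Z:Z::
::Z::

0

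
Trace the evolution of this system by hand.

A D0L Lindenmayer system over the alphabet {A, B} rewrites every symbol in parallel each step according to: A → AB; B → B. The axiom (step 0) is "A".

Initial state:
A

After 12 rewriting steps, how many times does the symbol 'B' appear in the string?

12

0) A
1) AB
2) ABB
3) ABBB
4) ABBBB
5) ABBBBB
6) ABBBBBB
7) ABBBBBBB
8) ABBBBBBBB
9) ABBBBBBBBB
10) ABBBBBBBBBB
11) ABBBBBBBBBBB
12) ABBBBBBBBBBBB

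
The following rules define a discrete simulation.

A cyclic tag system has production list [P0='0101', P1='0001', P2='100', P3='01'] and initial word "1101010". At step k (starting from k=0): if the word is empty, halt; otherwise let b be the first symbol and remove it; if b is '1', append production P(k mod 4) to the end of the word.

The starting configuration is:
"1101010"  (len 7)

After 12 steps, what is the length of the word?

gen 0: "1101010"  (len 7)
gen 1: "1010100101"  (len 10)
gen 2: "0101001010001"  (len 13)
gen 3: "101001010001"  (len 12)
gen 4: "0100101000101"  (len 13)
gen 5: "100101000101"  (len 12)
gen 6: "001010001010001"  (len 15)
gen 7: "01010001010001"  (len 14)
gen 8: "1010001010001"  (len 13)
gen 9: "0100010100010101"  (len 16)
gen 10: "100010100010101"  (len 15)
gen 11: "00010100010101100"  (len 17)
gen 12: "0010100010101100"  (len 16)

16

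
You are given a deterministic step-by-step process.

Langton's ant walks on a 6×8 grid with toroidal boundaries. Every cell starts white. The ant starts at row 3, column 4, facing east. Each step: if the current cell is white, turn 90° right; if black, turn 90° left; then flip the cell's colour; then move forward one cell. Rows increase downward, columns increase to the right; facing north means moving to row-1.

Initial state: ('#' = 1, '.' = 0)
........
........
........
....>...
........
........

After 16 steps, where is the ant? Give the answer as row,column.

0) ........
........
........
....>...
........
........
1) ........
........
........
....#...
....v...
........
2) ........
........
........
....#...
...<#...
........
3) ........
........
........
...^#...
...##...
........
4) ........
........
........
...#>...
...##...
........
5) ........
........
....^...
...#....
...##...
........
6) ........
........
....#>..
...#....
...##...
........
7) ........
........
....##..
...#.v..
...##...
........
8) ........
........
....##..
...#<#..
...##...
........
9) ........
........
....^#..
...###..
...##...
........
10) ........
........
...<.#..
...###..
...##...
........
11) ........
...^....
...#.#..
...###..
...##...
........
12) ........
...#>...
...#.#..
...###..
...##...
........
13) ........
...##...
...#v#..
...###..
...##...
........
14) ........
...##...
...<##..
...###..
...##...
........
15) ........
...##...
....##..
...v##..
...##...
........
16) ........
...##...
....##..
....>#..
...##...
........

3,4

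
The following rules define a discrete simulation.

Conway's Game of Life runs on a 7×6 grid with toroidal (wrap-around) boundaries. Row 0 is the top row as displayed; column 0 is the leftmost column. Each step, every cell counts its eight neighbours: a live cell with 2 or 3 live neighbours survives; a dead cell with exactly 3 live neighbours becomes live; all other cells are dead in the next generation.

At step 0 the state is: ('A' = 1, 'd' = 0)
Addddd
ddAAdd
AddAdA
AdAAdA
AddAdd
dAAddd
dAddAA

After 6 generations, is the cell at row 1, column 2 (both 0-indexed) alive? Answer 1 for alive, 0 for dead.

step 0: Addddd
ddAAdd
AddAdA
AdAAdA
AddAdd
dAAddd
dAddAA
step 1: AAAAAA
AAAAAA
AddddA
ddAAdd
AddAAA
dAAAAA
dAAddA
step 2: dddddd
dddddd
dddddd
dAAAdd
Addddd
dddddd
dddddd
step 3: dddddd
dddddd
ddAddd
dAAddd
dAAddd
dddddd
dddddd
step 4: dddddd
dddddd
dAAddd
dddAdd
dAAddd
dddddd
dddddd
step 5: dddddd
dddddd
ddAddd
dddAdd
ddAddd
dddddd
dddddd
step 6: dddddd
dddddd
dddddd
ddAAdd
dddddd
dddddd
dddddd

0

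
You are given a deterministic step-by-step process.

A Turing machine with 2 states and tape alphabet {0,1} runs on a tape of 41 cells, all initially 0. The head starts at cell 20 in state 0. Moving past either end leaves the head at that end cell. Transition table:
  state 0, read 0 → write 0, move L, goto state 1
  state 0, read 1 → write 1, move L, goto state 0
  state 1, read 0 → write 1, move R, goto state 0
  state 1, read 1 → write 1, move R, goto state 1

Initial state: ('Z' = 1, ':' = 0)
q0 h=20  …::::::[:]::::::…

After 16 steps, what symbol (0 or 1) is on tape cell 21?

0) q0 h=20  …::::::[:]::::::…
1) q1 h=19  …::::::[:]::::::…
2) q0 h=20  …:::::Z[:]::::::…
3) q1 h=19  …::::::[Z]::::::…
4) q1 h=20  …:::::Z[:]::::::…
5) q0 h=21  …::::ZZ[:]::::::…
6) q1 h=20  …:::::Z[Z]::::::…
7) q1 h=21  …::::ZZ[:]::::::…
8) q0 h=22  …:::ZZZ[:]::::::…
9) q1 h=21  …::::ZZ[Z]::::::…
10) q1 h=22  …:::ZZZ[:]::::::…
11) q0 h=23  …::ZZZZ[:]::::::…
12) q1 h=22  …:::ZZZ[Z]::::::…
13) q1 h=23  …::ZZZZ[:]::::::…
14) q0 h=24  …:ZZZZZ[:]::::::…
15) q1 h=23  …::ZZZZ[Z]::::::…
16) q1 h=24  …:ZZZZZ[:]::::::…

1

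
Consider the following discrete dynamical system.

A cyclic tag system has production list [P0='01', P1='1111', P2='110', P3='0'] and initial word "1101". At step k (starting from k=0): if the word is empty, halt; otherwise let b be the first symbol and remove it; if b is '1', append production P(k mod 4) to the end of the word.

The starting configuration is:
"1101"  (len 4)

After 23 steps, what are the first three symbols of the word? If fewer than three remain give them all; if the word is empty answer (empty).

110

[0] "1101"  (len 4)
[1] "10101"  (len 5)
[2] "01011111"  (len 8)
[3] "1011111"  (len 7)
[4] "0111110"  (len 7)
[5] "111110"  (len 6)
[6] "111101111"  (len 9)
[7] "11101111110"  (len 11)
[8] "11011111100"  (len 11)
[9] "101111110001"  (len 12)
[10] "011111100011111"  (len 15)
[11] "11111100011111"  (len 14)
[12] "11111000111110"  (len 14)
[13] "111100011111001"  (len 15)
[14] "111000111110011111"  (len 18)
[15] "11000111110011111110"  (len 20)
[16] "10001111100111111100"  (len 20)
[17] "000111110011111110001"  (len 21)
[18] "00111110011111110001"  (len 20)
[19] "0111110011111110001"  (len 19)
[20] "111110011111110001"  (len 18)
[21] "1111001111111000101"  (len 19)
[22] "1110011111110001011111"  (len 22)
[23] "110011111110001011111110"  (len 24)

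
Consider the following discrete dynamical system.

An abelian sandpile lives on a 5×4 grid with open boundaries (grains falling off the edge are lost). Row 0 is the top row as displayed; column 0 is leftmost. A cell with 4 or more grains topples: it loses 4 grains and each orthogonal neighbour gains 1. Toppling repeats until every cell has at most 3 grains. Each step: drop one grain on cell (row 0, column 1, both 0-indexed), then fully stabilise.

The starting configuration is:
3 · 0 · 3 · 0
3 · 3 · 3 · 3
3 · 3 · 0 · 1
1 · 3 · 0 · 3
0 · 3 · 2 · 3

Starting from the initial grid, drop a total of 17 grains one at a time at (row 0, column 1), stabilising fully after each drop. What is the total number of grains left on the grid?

40

[0] 3 · 0 · 3 · 0
3 · 3 · 3 · 3
3 · 3 · 0 · 1
1 · 3 · 0 · 3
0 · 3 · 2 · 3
[1] 3 · 1 · 3 · 0
3 · 3 · 3 · 3
3 · 3 · 0 · 1
1 · 3 · 0 · 3
0 · 3 · 2 · 3
[2] 3 · 2 · 3 · 0
3 · 3 · 3 · 3
3 · 3 · 0 · 1
1 · 3 · 0 · 3
0 · 3 · 2 · 3
[3] 3 · 3 · 3 · 0
3 · 3 · 3 · 3
3 · 3 · 0 · 1
1 · 3 · 0 · 3
0 · 3 · 2 · 3
[4] 1 · 3 · 1 · 2
2 · 3 · 2 · 0
1 · 2 · 2 · 2
3 · 1 · 1 · 3
1 · 0 · 3 · 3
[5] 2 · 1 · 2 · 2
3 · 0 · 3 · 0
1 · 3 · 2 · 2
3 · 1 · 1 · 3
1 · 0 · 3 · 3
[6] 2 · 2 · 2 · 2
3 · 0 · 3 · 0
1 · 3 · 2 · 2
3 · 1 · 1 · 3
1 · 0 · 3 · 3
[7] 2 · 3 · 2 · 2
3 · 0 · 3 · 0
1 · 3 · 2 · 2
3 · 1 · 1 · 3
1 · 0 · 3 · 3
[8] 3 · 0 · 3 · 2
3 · 1 · 3 · 0
1 · 3 · 2 · 2
3 · 1 · 1 · 3
1 · 0 · 3 · 3
[9] 3 · 1 · 3 · 2
3 · 1 · 3 · 0
1 · 3 · 2 · 2
3 · 1 · 1 · 3
1 · 0 · 3 · 3
[10] 3 · 2 · 3 · 2
3 · 1 · 3 · 0
1 · 3 · 2 · 2
3 · 1 · 1 · 3
1 · 0 · 3 · 3
[11] 3 · 3 · 3 · 2
3 · 1 · 3 · 0
1 · 3 · 2 · 2
3 · 1 · 1 · 3
1 · 0 · 3 · 3
[12] 1 · 3 · 1 · 3
1 · 1 · 2 · 1
3 · 1 · 0 · 3
3 · 2 · 2 · 3
1 · 0 · 3 · 3
[13] 2 · 0 · 2 · 3
1 · 2 · 2 · 1
3 · 1 · 0 · 3
3 · 2 · 2 · 3
1 · 0 · 3 · 3
[14] 2 · 1 · 2 · 3
1 · 2 · 2 · 1
3 · 1 · 0 · 3
3 · 2 · 2 · 3
1 · 0 · 3 · 3
[15] 2 · 2 · 2 · 3
1 · 2 · 2 · 1
3 · 1 · 0 · 3
3 · 2 · 2 · 3
1 · 0 · 3 · 3
[16] 2 · 3 · 2 · 3
1 · 2 · 2 · 1
3 · 1 · 0 · 3
3 · 2 · 2 · 3
1 · 0 · 3 · 3
[17] 3 · 0 · 3 · 3
1 · 3 · 2 · 1
3 · 1 · 0 · 3
3 · 2 · 2 · 3
1 · 0 · 3 · 3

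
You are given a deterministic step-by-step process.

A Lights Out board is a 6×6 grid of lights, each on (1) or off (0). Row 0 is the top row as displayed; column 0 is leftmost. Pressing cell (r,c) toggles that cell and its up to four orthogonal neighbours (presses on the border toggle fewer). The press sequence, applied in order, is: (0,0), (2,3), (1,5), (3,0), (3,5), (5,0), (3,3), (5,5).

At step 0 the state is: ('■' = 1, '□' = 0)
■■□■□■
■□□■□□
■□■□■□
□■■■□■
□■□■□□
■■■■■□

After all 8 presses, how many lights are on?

t=0: ■■□■□■
■□□■□□
■□■□■□
□■■■□■
□■□■□□
■■■■■□
t=1: □□□■□■
□□□■□□
■□■□■□
□■■■□■
□■□■□□
■■■■■□
t=2: □□□■□■
□□□□□□
■□□■□□
□■■□□■
□■□■□□
■■■■■□
t=3: □□□■□□
□□□□■■
■□□■□■
□■■□□■
□■□■□□
■■■■■□
t=4: □□□■□□
□□□□■■
□□□■□■
■□■□□■
■■□■□□
■■■■■□
t=5: □□□■□□
□□□□■■
□□□■□□
■□■□■□
■■□■□■
■■■■■□
t=6: □□□■□□
□□□□■■
□□□■□□
■□■□■□
□■□■□■
□□■■■□
t=7: □□□■□□
□□□□■■
□□□□□□
■□□■□□
□■□□□■
□□■■■□
t=8: □□□■□□
□□□□■■
□□□□□□
■□□■□□
□■□□□□
□□■■□■

9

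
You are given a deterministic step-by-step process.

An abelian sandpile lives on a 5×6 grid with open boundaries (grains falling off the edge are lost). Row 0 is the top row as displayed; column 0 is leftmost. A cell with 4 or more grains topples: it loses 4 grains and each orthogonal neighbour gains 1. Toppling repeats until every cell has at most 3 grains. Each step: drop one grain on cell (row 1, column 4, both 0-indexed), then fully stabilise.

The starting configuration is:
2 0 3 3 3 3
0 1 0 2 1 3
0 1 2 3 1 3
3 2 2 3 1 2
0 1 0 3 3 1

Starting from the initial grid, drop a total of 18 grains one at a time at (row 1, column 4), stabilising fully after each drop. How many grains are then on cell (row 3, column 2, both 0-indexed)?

gen 0: 2 0 3 3 3 3
0 1 0 2 1 3
0 1 2 3 1 3
3 2 2 3 1 2
0 1 0 3 3 1
gen 1: 2 0 3 3 3 3
0 1 0 2 2 3
0 1 2 3 1 3
3 2 2 3 1 2
0 1 0 3 3 1
gen 2: 2 0 3 3 3 3
0 1 0 2 3 3
0 1 2 3 1 3
3 2 2 3 1 2
0 1 0 3 3 1
gen 3: 2 1 0 2 3 1
0 1 2 2 0 3
0 1 3 2 2 2
3 2 3 2 1 0
0 1 1 1 1 3
gen 4: 2 1 0 2 3 1
0 1 2 2 1 3
0 1 3 2 2 2
3 2 3 2 1 0
0 1 1 1 1 3
gen 5: 2 1 0 2 3 1
0 1 2 2 2 3
0 1 3 2 2 2
3 2 3 2 1 0
0 1 1 1 1 3
gen 6: 2 1 0 2 3 1
0 1 2 2 3 3
0 1 3 2 2 2
3 2 3 2 1 0
0 1 1 1 1 3
gen 7: 2 1 0 3 0 3
0 1 2 3 2 0
0 1 3 2 3 3
3 2 3 2 1 0
0 1 1 1 1 3
gen 8: 2 1 0 3 0 3
0 1 2 3 3 0
0 1 3 2 3 3
3 2 3 2 1 0
0 1 1 1 1 3
gen 9: 2 1 2 0 2 3
0 2 0 3 2 2
0 2 2 2 2 0
3 3 1 0 3 1
0 1 2 2 1 3
gen 10: 2 1 2 0 2 3
0 2 0 3 3 2
0 2 2 2 2 0
3 3 1 0 3 1
0 1 2 2 1 3
gen 11: 2 1 2 1 3 3
0 2 1 0 1 3
0 2 2 3 3 0
3 3 1 0 3 1
0 1 2 2 1 3
gen 12: 2 1 2 1 3 3
0 2 1 0 2 3
0 2 2 3 3 0
3 3 1 0 3 1
0 1 2 2 1 3
gen 13: 2 1 2 1 3 3
0 2 1 0 3 3
0 2 2 3 3 0
3 3 1 0 3 1
0 1 2 2 1 3
gen 14: 2 1 2 2 1 1
0 2 1 2 3 1
0 2 3 0 2 2
3 3 1 2 0 2
0 1 2 2 2 3
gen 15: 2 1 2 2 2 1
0 2 1 3 0 2
0 2 3 0 3 2
3 3 1 2 0 2
0 1 2 2 2 3
gen 16: 2 1 2 2 2 1
0 2 1 3 1 2
0 2 3 0 3 2
3 3 1 2 0 2
0 1 2 2 2 3
gen 17: 2 1 2 2 2 1
0 2 1 3 2 2
0 2 3 0 3 2
3 3 1 2 0 2
0 1 2 2 2 3
gen 18: 2 1 2 2 2 1
0 2 1 3 3 2
0 2 3 0 3 2
3 3 1 2 0 2
0 1 2 2 2 3

1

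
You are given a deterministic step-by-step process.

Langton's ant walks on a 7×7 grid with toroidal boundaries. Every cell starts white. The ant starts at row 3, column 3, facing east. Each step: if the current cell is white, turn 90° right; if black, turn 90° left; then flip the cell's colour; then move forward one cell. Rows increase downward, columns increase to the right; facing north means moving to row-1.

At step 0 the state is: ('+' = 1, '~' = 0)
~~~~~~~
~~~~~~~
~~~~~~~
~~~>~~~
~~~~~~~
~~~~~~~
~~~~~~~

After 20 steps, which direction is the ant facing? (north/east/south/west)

gen 0: ~~~~~~~
~~~~~~~
~~~~~~~
~~~>~~~
~~~~~~~
~~~~~~~
~~~~~~~
gen 1: ~~~~~~~
~~~~~~~
~~~~~~~
~~~+~~~
~~~v~~~
~~~~~~~
~~~~~~~
gen 2: ~~~~~~~
~~~~~~~
~~~~~~~
~~~+~~~
~~<+~~~
~~~~~~~
~~~~~~~
gen 3: ~~~~~~~
~~~~~~~
~~~~~~~
~~^+~~~
~~++~~~
~~~~~~~
~~~~~~~
gen 4: ~~~~~~~
~~~~~~~
~~~~~~~
~~+>~~~
~~++~~~
~~~~~~~
~~~~~~~
gen 5: ~~~~~~~
~~~~~~~
~~~^~~~
~~+~~~~
~~++~~~
~~~~~~~
~~~~~~~
gen 6: ~~~~~~~
~~~~~~~
~~~+>~~
~~+~~~~
~~++~~~
~~~~~~~
~~~~~~~
gen 7: ~~~~~~~
~~~~~~~
~~~++~~
~~+~v~~
~~++~~~
~~~~~~~
~~~~~~~
gen 8: ~~~~~~~
~~~~~~~
~~~++~~
~~+<+~~
~~++~~~
~~~~~~~
~~~~~~~
gen 9: ~~~~~~~
~~~~~~~
~~~^+~~
~~+++~~
~~++~~~
~~~~~~~
~~~~~~~
gen 10: ~~~~~~~
~~~~~~~
~~<~+~~
~~+++~~
~~++~~~
~~~~~~~
~~~~~~~
gen 11: ~~~~~~~
~~^~~~~
~~+~+~~
~~+++~~
~~++~~~
~~~~~~~
~~~~~~~
gen 12: ~~~~~~~
~~+>~~~
~~+~+~~
~~+++~~
~~++~~~
~~~~~~~
~~~~~~~
gen 13: ~~~~~~~
~~++~~~
~~+v+~~
~~+++~~
~~++~~~
~~~~~~~
~~~~~~~
gen 14: ~~~~~~~
~~++~~~
~~<++~~
~~+++~~
~~++~~~
~~~~~~~
~~~~~~~
gen 15: ~~~~~~~
~~++~~~
~~~++~~
~~v++~~
~~++~~~
~~~~~~~
~~~~~~~
gen 16: ~~~~~~~
~~++~~~
~~~++~~
~~~>+~~
~~++~~~
~~~~~~~
~~~~~~~
gen 17: ~~~~~~~
~~++~~~
~~~^+~~
~~~~+~~
~~++~~~
~~~~~~~
~~~~~~~
gen 18: ~~~~~~~
~~++~~~
~~<~+~~
~~~~+~~
~~++~~~
~~~~~~~
~~~~~~~
gen 19: ~~~~~~~
~~^+~~~
~~+~+~~
~~~~+~~
~~++~~~
~~~~~~~
~~~~~~~
gen 20: ~~~~~~~
~<~+~~~
~~+~+~~
~~~~+~~
~~++~~~
~~~~~~~
~~~~~~~

west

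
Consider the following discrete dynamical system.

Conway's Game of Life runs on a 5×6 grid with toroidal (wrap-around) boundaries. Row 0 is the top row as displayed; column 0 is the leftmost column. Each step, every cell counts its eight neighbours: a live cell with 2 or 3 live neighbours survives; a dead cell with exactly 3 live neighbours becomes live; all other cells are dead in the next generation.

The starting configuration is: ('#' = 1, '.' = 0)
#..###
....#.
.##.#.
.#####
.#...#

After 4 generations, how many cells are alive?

gen 0: #..###
....#.
.##.#.
.#####
.#...#
gen 1: #..#..
###...
##....
.....#
.#....
gen 2: #.....
..#..#
..#..#
.#....
#.....
gen 3: ##...#
##...#
###...
##....
##....
gen 4: ..#...
......
..#...
.....#
..#...

4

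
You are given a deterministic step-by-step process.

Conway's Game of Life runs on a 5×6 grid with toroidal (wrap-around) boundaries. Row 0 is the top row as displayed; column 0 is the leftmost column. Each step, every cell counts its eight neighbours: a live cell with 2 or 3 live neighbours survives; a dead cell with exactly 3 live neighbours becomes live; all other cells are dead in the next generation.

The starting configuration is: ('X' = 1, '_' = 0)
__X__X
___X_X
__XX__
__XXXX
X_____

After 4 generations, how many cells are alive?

14

k=0  __X__X
___X_X
__XX__
__XXXX
X_____
k=1  X___XX
___X__
_____X
_XX_XX
XXX___
k=2  X_XXXX
X_____
X_XX_X
__XXXX
__X___
k=3  X_XXXX
______
X_X___
X____X
X_____
k=4  XX_XXX
X_X_X_
XX___X
X____X
___X__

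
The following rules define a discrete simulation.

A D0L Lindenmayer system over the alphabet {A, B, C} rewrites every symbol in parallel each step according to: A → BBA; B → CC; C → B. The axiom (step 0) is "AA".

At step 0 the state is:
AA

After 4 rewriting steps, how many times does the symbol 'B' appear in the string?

0) AA
1) BBABBA
2) CCCCBBACCCCBBA
3) BBBBCCCCBBABBBBCCCCBBA
4) CCCCCCCCBBBBCCCCBBACCCCCCCCBBBBCCCCBBA

12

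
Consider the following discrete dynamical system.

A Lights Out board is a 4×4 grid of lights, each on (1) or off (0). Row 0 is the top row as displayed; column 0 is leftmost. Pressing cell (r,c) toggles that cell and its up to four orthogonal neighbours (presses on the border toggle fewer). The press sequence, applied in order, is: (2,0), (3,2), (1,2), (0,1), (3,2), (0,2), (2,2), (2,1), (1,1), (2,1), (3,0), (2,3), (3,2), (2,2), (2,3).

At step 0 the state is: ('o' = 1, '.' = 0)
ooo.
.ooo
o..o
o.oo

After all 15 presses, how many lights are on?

k=0  ooo.
.ooo
o..o
o.oo
k=1  ooo.
oooo
.o.o
..oo
k=2  ooo.
oooo
.ooo
.o..
k=3  oo..
o...
.o.o
.o..
k=4  ..o.
oo..
.o.o
.o..
k=5  ..o.
oo..
.ooo
..oo
k=6  .o.o
ooo.
.ooo
..oo
k=7  .o.o
oo..
....
...o
k=8  .o.o
o...
ooo.
.o.o
k=9  ...o
.oo.
o.o.
.o.o
k=10  ...o
..o.
.o..
...o
k=11  ...o
..o.
oo..
oo.o
k=12  ...o
..oo
oooo
oo..
k=13  ...o
..oo
oo.o
o.oo
k=14  ...o
...o
o.o.
o..o
k=15  ...o
....
o..o
o...

4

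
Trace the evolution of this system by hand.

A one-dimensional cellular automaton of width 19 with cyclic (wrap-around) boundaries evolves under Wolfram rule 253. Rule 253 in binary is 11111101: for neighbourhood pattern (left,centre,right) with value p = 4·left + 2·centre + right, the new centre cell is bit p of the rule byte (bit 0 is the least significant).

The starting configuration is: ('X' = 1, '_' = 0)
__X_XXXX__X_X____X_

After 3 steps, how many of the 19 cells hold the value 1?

k=0  __X_XXXX__X_X____X_
k=1  X_XXXXXXX_XXXXXX_XX
k=2  XXXXXXXXXXXXXXXXXXX
k=3  XXXXXXXXXXXXXXXXXXX

19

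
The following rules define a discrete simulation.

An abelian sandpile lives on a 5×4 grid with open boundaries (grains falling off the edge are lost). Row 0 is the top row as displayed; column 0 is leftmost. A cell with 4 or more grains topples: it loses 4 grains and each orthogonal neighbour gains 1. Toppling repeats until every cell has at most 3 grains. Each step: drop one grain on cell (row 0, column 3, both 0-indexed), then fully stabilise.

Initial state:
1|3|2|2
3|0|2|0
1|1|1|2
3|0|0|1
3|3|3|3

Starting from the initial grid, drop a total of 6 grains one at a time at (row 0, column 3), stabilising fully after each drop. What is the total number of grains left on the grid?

34

0) 1|3|2|2
3|0|2|0
1|1|1|2
3|0|0|1
3|3|3|3
1) 1|3|2|3
3|0|2|0
1|1|1|2
3|0|0|1
3|3|3|3
2) 1|3|3|0
3|0|2|1
1|1|1|2
3|0|0|1
3|3|3|3
3) 1|3|3|1
3|0|2|1
1|1|1|2
3|0|0|1
3|3|3|3
4) 1|3|3|2
3|0|2|1
1|1|1|2
3|0|0|1
3|3|3|3
5) 1|3|3|3
3|0|2|1
1|1|1|2
3|0|0|1
3|3|3|3
6) 2|0|1|1
3|1|3|2
1|1|1|2
3|0|0|1
3|3|3|3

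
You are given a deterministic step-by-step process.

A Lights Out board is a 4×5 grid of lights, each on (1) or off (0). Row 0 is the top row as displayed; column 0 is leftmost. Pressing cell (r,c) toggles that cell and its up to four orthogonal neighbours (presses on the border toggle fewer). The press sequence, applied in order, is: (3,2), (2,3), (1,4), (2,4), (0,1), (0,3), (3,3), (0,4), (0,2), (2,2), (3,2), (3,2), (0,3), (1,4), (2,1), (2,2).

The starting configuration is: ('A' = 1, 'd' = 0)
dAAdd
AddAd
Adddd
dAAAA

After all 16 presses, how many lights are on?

k=0  dAAdd
AddAd
Adddd
dAAAA
k=1  dAAdd
AddAd
AdAdd
ddddA
k=2  dAAdd
Adddd
AddAA
dddAA
k=3  dAAdA
AddAA
AddAd
dddAA
k=4  dAAdA
AddAd
AdddA
dddAd
k=5  AdddA
AAdAd
AdddA
dddAd
k=6  AdAAd
AAddd
AdddA
dddAd
k=7  AdAAd
AAddd
AddAA
ddAdA
k=8  AdAdA
AAddA
AddAA
ddAdA
k=9  AAdAA
AAAdA
AddAA
ddAdA
k=10  AAdAA
AAddA
AAAdA
ddddA
k=11  AAdAA
AAddA
AAddA
dAAAA
k=12  AAdAA
AAddA
AAAdA
ddddA
k=13  AAAdd
AAdAA
AAAdA
ddddA
k=14  AAAdA
AAddd
AAAdd
ddddA
k=15  AAAdA
Adddd
ddddd
dAddA
k=16  AAAdA
AdAdd
dAAAd
dAAdA

12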